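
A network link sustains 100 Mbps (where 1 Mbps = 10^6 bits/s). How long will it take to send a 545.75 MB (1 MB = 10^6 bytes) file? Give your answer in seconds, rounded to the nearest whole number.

545.75 MB = 545,750,000 bytes = 4,366,000,000 bits
100 Mbps = 100,000,000 bits/s
time = 4,366,000,000 / 100,000,000 = 44 s

44 seconds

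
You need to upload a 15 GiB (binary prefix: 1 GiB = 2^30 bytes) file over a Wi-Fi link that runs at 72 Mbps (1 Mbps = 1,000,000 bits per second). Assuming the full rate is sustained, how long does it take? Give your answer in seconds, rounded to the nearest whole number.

1,790 seconds

15 GiB = 16,106,127,360 bytes = 128,849,018,880 bits
72 Mbps = 72,000,000 bits/s
time = 128,849,018,880 / 72,000,000 = 1,790 s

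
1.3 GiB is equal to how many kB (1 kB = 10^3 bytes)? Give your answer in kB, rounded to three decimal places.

1.3 GiB = 1.3 × 2^30 bytes = 1,395,864,371.2 bytes
1 kB = 10^3 bytes = 1,000 bytes
1,395,864,371.2 / 1,000 = 1,395,864.371 kB

1,395,864.371 kB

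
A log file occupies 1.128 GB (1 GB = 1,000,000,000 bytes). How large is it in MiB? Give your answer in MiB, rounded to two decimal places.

1,075.74 MiB

1.128 GB = 1.128 × 10^9 bytes = 1,128,000,000 bytes
1 MiB = 1,048,576 bytes
1,128,000,000 / 1,048,576 = 1,075.74 MiB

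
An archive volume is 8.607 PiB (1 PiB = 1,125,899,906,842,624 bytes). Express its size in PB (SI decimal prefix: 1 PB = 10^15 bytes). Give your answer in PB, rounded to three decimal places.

8.607 PiB = 8.607 × 2^50 bytes = 9,690,620,498,194,464.768 bytes
1 PB = 10^15 bytes = 1,000,000,000,000,000 bytes
9,690,620,498,194,464.768 / 1,000,000,000,000,000 = 9.691 PB

9.691 PB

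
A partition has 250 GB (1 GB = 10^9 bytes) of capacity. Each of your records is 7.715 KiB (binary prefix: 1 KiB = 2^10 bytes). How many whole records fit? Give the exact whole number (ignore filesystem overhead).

31,644,928

Capacity: 250 GB = 250,000,000,000 bytes
Per item: 7.715 KiB = 7,900.16 bytes
⌊250,000,000,000 / 7,900.16⌋ = 31,644,928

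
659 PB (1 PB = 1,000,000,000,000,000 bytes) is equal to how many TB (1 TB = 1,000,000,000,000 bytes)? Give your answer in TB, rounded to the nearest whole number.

659,000 TB

659 PB × 1,000,000,000,000,000 bytes/PB = 659,000,000,000,000,000 bytes
1 TB = 10^12 bytes = 1,000,000,000,000 bytes
659,000,000,000,000,000 / 1,000,000,000,000 = 659,000 TB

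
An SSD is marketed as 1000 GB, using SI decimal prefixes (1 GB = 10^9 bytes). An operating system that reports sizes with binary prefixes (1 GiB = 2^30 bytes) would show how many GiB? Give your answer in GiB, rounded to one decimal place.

931.3 GiB

1000 GB × 1,000,000,000 bytes/GB = 1,000,000,000,000 bytes
1 GiB = 2^30 bytes = 1,073,741,824 bytes
1,000,000,000,000 / 1,073,741,824 = 931.3 GiB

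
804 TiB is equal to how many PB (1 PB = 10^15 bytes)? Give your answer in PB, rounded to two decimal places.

0.88 PB

804 TiB × 1,099,511,627,776 bytes/TiB = 884,007,348,731,904 bytes
1 PB = 1,000,000,000,000,000 bytes
884,007,348,731,904 / 1,000,000,000,000,000 = 0.88 PB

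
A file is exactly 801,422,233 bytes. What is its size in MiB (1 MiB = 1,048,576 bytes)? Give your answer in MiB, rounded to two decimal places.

764.30 MiB

801,422,233 bytes given.
1 MiB = 1,048,576 bytes
801,422,233 / 1,048,576 = 764.30 MiB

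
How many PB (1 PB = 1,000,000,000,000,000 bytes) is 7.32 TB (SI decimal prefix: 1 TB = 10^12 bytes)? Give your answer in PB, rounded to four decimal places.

7.32 TB = 7.32 × 10^12 bytes = 7,320,000,000,000 bytes
1 PB = 1,000,000,000,000,000 bytes
7,320,000,000,000 / 1,000,000,000,000,000 = 0.0073 PB

0.0073 PB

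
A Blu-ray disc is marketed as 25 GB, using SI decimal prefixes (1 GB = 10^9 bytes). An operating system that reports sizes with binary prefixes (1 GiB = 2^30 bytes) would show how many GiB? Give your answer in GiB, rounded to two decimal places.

25 GB = 25 × 10^9 bytes = 25,000,000,000 bytes
1 GiB = 1,073,741,824 bytes
25,000,000,000 / 1,073,741,824 = 23.28 GiB

23.28 GiB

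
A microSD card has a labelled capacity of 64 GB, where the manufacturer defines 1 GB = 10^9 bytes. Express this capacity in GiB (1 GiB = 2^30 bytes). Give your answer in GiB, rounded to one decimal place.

59.6 GiB

64 GB = 64 × 10^9 bytes = 64,000,000,000 bytes
1 GiB = 2^30 bytes = 1,073,741,824 bytes
64,000,000,000 / 1,073,741,824 = 59.6 GiB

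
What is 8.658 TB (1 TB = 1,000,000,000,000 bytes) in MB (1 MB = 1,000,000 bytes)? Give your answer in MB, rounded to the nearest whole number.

8,658,000 MB

8.658 TB = 8.658 × 10^12 bytes = 8,658,000,000,000 bytes
1 MB = 10^6 bytes = 1,000,000 bytes
8,658,000,000,000 / 1,000,000 = 8,658,000 MB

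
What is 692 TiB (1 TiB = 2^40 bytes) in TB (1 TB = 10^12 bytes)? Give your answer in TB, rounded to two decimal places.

692 TiB × 1,099,511,627,776 bytes/TiB = 760,862,046,420,992 bytes
1 TB = 1,000,000,000,000 bytes
760,862,046,420,992 / 1,000,000,000,000 = 760.86 TB

760.86 TB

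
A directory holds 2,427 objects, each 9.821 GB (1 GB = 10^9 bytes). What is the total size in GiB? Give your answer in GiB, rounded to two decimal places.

Total = 2,427 × 9.821 GB = 23835.567 GB
= 23835.567 × 1,000,000,000 bytes = 23,835,567,000,000 bytes
1 GiB = 1,073,741,824 bytes
23,835,567,000,000 / 1,073,741,824 = 22,198.60 GiB

22,198.60 GiB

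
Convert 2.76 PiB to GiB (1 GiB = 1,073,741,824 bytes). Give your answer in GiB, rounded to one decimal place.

2,894,069.8 GiB

2.76 PiB × 1,125,899,906,842,624 bytes/PiB = 3,107,483,742,885,642.24 bytes
1 GiB = 2^30 bytes = 1,073,741,824 bytes
3,107,483,742,885,642.24 / 1,073,741,824 = 2,894,069.8 GiB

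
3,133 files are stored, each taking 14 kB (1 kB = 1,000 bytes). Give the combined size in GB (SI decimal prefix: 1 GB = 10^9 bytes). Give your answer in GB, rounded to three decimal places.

Total = 3,133 × 14 kB = 43,862 kB
= 43,862 × 1,000 bytes = 43,862,000 bytes
1 GB = 1,000,000,000 bytes
43,862,000 / 1,000,000,000 = 0.044 GB

0.044 GB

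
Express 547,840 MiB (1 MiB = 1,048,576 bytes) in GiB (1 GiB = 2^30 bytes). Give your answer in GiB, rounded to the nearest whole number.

535 GiB

547,840 MiB × 1,048,576 bytes/MiB = 574,451,875,840 bytes
1 GiB = 1,073,741,824 bytes
574,451,875,840 / 1,073,741,824 = 535 GiB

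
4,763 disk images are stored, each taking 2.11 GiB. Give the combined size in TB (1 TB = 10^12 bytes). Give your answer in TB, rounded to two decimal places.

Total = 4,763 × 2.11 GiB = 10049.93 GiB
= 10049.93 × 1,073,741,824 bytes = 10,791,030,169,272.32 bytes
1 TB = 1,000,000,000,000 bytes
10,791,030,169,272.32 / 1,000,000,000,000 = 10.79 TB

10.79 TB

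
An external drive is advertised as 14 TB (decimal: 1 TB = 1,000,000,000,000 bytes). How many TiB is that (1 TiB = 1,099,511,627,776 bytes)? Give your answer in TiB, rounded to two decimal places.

14 TB = 14 × 10^12 bytes = 14,000,000,000,000 bytes
1 TiB = 2^40 bytes = 1,099,511,627,776 bytes
14,000,000,000,000 / 1,099,511,627,776 = 12.73 TiB

12.73 TiB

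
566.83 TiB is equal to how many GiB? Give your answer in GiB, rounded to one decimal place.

580,433.9 GiB

566.83 TiB = 566.83 × 2^40 bytes = 623,236,175,972,270.08 bytes
1 GiB = 2^30 bytes = 1,073,741,824 bytes
623,236,175,972,270.08 / 1,073,741,824 = 580,433.9 GiB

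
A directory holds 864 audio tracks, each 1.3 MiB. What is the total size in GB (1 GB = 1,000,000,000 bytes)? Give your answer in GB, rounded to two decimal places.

1.18 GB

Total = 864 × 1.3 MiB = 1123.2 MiB
= 1123.2 × 1,048,576 bytes = 1,177,760,563.2 bytes
1 GB = 1,000,000,000 bytes
1,177,760,563.2 / 1,000,000,000 = 1.18 GB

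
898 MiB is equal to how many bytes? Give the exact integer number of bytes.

898 × 1,048,576 = 941,621,248 bytes

941,621,248 bytes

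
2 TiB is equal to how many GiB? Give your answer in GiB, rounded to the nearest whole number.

2 TiB = 2 × 2^40 bytes = 2,199,023,255,552 bytes
1 GiB = 1,073,741,824 bytes
2,199,023,255,552 / 1,073,741,824 = 2,048 GiB

2,048 GiB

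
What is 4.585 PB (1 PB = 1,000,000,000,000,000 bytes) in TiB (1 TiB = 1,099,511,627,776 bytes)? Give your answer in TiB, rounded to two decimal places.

4,170.03 TiB

4.585 PB = 4.585 × 10^15 bytes = 4,585,000,000,000,000 bytes
1 TiB = 2^40 bytes = 1,099,511,627,776 bytes
4,585,000,000,000,000 / 1,099,511,627,776 = 4,170.03 TiB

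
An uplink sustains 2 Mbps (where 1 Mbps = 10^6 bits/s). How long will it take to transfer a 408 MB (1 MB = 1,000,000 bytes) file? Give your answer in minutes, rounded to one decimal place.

408 MB = 408,000,000 bytes = 3,264,000,000 bits
2 Mbps = 2,000,000 bits/s
time = 3,264,000,000 / 2,000,000 = 1,632.00 s
1,632.00 s / 60 = 27.2 minutes

27.2 minutes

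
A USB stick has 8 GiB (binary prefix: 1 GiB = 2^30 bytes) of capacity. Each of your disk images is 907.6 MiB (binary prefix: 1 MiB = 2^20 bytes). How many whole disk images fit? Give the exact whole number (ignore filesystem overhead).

Capacity: 8 GiB = 8,589,934,592 bytes
Per item: 907.6 MiB = 951,687,577.6 bytes
⌊8,589,934,592 / 951,687,577.6⌋ = 9

9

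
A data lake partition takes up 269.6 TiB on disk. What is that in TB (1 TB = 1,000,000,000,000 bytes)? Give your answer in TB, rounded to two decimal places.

296.43 TB

269.6 TiB = 269.6 × 2^40 bytes = 296,428,334,848,409.6 bytes
1 TB = 1,000,000,000,000 bytes
296,428,334,848,409.6 / 1,000,000,000,000 = 296.43 TB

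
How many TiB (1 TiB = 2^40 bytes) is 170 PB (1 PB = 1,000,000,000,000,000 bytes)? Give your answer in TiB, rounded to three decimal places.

154,614.099 TiB

170 PB = 170 × 10^15 bytes = 170,000,000,000,000,000 bytes
1 TiB = 1,099,511,627,776 bytes
170,000,000,000,000,000 / 1,099,511,627,776 = 154,614.099 TiB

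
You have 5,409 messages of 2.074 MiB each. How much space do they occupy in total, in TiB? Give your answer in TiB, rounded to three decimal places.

Total = 5,409 × 2.074 MiB = 11218.266 MiB
= 11218.266 × 1,048,576 bytes = 11,763,204,489.216 bytes
1 TiB = 1,099,511,627,776 bytes
11,763,204,489.216 / 1,099,511,627,776 = 0.011 TiB

0.011 TiB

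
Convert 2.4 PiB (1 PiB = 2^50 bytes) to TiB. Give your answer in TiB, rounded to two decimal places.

2,457.60 TiB

2.4 PiB = 2.4 × 2^50 bytes = 2,702,159,776,422,297.6 bytes
1 TiB = 2^40 bytes = 1,099,511,627,776 bytes
2,702,159,776,422,297.6 / 1,099,511,627,776 = 2,457.60 TiB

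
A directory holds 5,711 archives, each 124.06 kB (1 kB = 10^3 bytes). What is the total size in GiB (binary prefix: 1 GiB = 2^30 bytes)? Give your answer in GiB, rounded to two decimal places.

Total = 5,711 × 124.06 kB = 708506.66 kB
= 708506.66 × 1,000 bytes = 708,506,660 bytes
1 GiB = 1,073,741,824 bytes
708,506,660 / 1,073,741,824 = 0.66 GiB

0.66 GiB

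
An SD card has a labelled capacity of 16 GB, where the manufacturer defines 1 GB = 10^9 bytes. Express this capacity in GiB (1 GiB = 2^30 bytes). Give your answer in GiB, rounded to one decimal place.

16 GB × 1,000,000,000 bytes/GB = 16,000,000,000 bytes
1 GiB = 2^30 bytes = 1,073,741,824 bytes
16,000,000,000 / 1,073,741,824 = 14.9 GiB

14.9 GiB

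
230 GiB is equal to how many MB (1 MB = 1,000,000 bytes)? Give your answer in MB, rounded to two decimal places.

230 GiB = 230 × 2^30 bytes = 246,960,619,520 bytes
1 MB = 10^6 bytes = 1,000,000 bytes
246,960,619,520 / 1,000,000 = 246,960.62 MB

246,960.62 MB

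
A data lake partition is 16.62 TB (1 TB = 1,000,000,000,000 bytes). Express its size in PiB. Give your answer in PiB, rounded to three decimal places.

16.62 TB × 1,000,000,000,000 bytes/TB = 16,620,000,000,000 bytes
1 PiB = 1,125,899,906,842,624 bytes
16,620,000,000,000 / 1,125,899,906,842,624 = 0.015 PiB

0.015 PiB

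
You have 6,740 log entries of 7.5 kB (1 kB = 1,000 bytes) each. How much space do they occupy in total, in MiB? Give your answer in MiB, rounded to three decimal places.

48.208 MiB

Total = 6,740 × 7.5 kB = 50,550 kB
= 50,550 × 1,000 bytes = 50,550,000 bytes
1 MiB = 1,048,576 bytes
50,550,000 / 1,048,576 = 48.208 MiB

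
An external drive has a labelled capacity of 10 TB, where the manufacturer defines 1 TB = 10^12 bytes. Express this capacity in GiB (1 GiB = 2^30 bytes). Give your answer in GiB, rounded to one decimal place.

10 TB × 1,000,000,000,000 bytes/TB = 10,000,000,000,000 bytes
1 GiB = 1,073,741,824 bytes
10,000,000,000,000 / 1,073,741,824 = 9,313.2 GiB

9,313.2 GiB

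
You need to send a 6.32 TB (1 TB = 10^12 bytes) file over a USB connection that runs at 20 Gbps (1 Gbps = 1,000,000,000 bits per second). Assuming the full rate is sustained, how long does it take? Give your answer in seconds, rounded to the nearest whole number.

2,528 seconds

6.32 TB = 6,320,000,000,000 bytes = 50,560,000,000,000 bits
20 Gbps = 20,000,000,000 bits/s
time = 50,560,000,000,000 / 20,000,000,000 = 2,528 s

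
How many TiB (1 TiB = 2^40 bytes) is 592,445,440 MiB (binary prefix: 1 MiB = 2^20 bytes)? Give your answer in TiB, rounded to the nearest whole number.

592,445,440 MiB × 1,048,576 bytes/MiB = 621,224,069,693,440 bytes
1 TiB = 1,099,511,627,776 bytes
621,224,069,693,440 / 1,099,511,627,776 = 565 TiB

565 TiB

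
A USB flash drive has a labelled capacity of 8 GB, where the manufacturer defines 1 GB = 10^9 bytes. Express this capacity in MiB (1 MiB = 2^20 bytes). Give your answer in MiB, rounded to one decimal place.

8 GB × 1,000,000,000 bytes/GB = 8,000,000,000 bytes
1 MiB = 2^20 bytes = 1,048,576 bytes
8,000,000,000 / 1,048,576 = 7,629.4 MiB

7,629.4 MiB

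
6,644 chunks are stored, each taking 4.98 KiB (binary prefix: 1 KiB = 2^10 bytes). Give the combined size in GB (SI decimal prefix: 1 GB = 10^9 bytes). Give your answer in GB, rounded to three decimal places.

Total = 6,644 × 4.98 KiB = 33087.12 KiB
= 33087.12 × 1,024 bytes = 33,881,210.88 bytes
1 GB = 1,000,000,000 bytes
33,881,210.88 / 1,000,000,000 = 0.034 GB

0.034 GB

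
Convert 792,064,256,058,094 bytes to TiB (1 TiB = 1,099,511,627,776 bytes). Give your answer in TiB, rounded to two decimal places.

720.38 TiB

792,064,256,058,094 bytes given.
1 TiB = 1,099,511,627,776 bytes
792,064,256,058,094 / 1,099,511,627,776 = 720.38 TiB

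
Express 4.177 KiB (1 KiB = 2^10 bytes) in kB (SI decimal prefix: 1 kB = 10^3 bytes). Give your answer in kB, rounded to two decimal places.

4.177 KiB = 4.177 × 2^10 bytes = 4,277.248 bytes
1 kB = 10^3 bytes = 1,000 bytes
4,277.248 / 1,000 = 4.28 kB

4.28 kB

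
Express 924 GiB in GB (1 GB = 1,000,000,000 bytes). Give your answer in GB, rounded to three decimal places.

924 GiB = 924 × 2^30 bytes = 992,137,445,376 bytes
1 GB = 1,000,000,000 bytes
992,137,445,376 / 1,000,000,000 = 992.137 GB

992.137 GB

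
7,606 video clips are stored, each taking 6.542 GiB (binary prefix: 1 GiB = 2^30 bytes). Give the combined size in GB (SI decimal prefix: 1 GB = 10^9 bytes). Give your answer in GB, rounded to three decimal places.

53,427.731 GB

Total = 7,606 × 6.542 GiB = 49758.452 GiB
= 49758.452 × 1,073,741,824 bytes = 53,427,731,009,896.448 bytes
1 GB = 1,000,000,000 bytes
53,427,731,009,896.448 / 1,000,000,000 = 53,427.731 GB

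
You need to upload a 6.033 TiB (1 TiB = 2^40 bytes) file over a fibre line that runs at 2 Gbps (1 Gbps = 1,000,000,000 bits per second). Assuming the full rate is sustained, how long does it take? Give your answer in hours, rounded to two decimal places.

6.033 TiB = 6,633,353,650,372.608 bytes = 53,066,829,202,980.864 bits
2 Gbps = 2,000,000,000 bits/s
time = 53,066,829,202,980.864 / 2,000,000,000 = 26,533.4146 s
26,533.4146 s / 3600 = 7.37 hours

7.37 hours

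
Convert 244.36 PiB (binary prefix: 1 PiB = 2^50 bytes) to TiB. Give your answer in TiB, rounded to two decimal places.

250,224.64 TiB

244.36 PiB = 244.36 × 2^50 bytes = 275,124,901,236,063,600.64 bytes
1 TiB = 1,099,511,627,776 bytes
275,124,901,236,063,600.64 / 1,099,511,627,776 = 250,224.64 TiB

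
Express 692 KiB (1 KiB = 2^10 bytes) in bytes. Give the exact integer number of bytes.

708,608 bytes

692 × 1,024 = 708,608 bytes  (1 KiB = 2^10 bytes)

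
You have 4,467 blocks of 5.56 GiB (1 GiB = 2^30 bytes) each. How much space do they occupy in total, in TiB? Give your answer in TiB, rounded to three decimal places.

Total = 4,467 × 5.56 GiB = 24836.52 GiB
= 24836.52 × 1,073,741,824 bytes = 26,668,010,286,612.48 bytes
1 TiB = 1,099,511,627,776 bytes
26,668,010,286,612.48 / 1,099,511,627,776 = 24.254 TiB

24.254 TiB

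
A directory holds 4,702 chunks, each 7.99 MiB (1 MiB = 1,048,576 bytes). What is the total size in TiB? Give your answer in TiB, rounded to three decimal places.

0.036 TiB

Total = 4,702 × 7.99 MiB = 37568.98 MiB
= 37568.98 × 1,048,576 bytes = 39,393,930,772.48 bytes
1 TiB = 1,099,511,627,776 bytes
39,393,930,772.48 / 1,099,511,627,776 = 0.036 TiB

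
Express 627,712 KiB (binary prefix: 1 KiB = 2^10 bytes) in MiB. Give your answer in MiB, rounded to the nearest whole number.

627,712 KiB = 627,712 × 2^10 bytes = 642,777,088 bytes
1 MiB = 2^20 bytes = 1,048,576 bytes
642,777,088 / 1,048,576 = 613 MiB

613 MiB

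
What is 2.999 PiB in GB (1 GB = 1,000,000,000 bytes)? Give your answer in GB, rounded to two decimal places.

3,376,573.82 GB

2.999 PiB = 2.999 × 2^50 bytes = 3,376,573,820,621,029.376 bytes
1 GB = 1,000,000,000 bytes
3,376,573,820,621,029.376 / 1,000,000,000 = 3,376,573.82 GB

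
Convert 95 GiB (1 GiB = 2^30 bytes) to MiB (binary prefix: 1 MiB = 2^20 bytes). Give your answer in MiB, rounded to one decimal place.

97,280.0 MiB

95 GiB = 95 × 2^30 bytes = 102,005,473,280 bytes
1 MiB = 1,048,576 bytes
102,005,473,280 / 1,048,576 = 97,280.0 MiB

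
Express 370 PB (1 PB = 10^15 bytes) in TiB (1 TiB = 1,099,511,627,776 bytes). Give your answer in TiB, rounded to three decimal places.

336,513.040 TiB

370 PB = 370 × 10^15 bytes = 370,000,000,000,000,000 bytes
1 TiB = 2^40 bytes = 1,099,511,627,776 bytes
370,000,000,000,000,000 / 1,099,511,627,776 = 336,513.040 TiB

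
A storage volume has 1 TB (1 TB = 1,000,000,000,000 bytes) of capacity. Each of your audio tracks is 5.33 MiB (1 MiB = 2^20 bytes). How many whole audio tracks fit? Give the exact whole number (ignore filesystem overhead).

Capacity: 1 TB = 1,000,000,000,000 bytes
Per item: 5.33 MiB = 5,588,910.08 bytes
⌊1,000,000,000,000 / 5,588,910.08⌋ = 178,925

178,925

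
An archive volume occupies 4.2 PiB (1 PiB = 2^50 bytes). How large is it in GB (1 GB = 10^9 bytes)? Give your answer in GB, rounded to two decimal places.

4.2 PiB × 1,125,899,906,842,624 bytes/PiB = 4,728,779,608,739,020.8 bytes
1 GB = 1,000,000,000 bytes
4,728,779,608,739,020.8 / 1,000,000,000 = 4,728,779.61 GB

4,728,779.61 GB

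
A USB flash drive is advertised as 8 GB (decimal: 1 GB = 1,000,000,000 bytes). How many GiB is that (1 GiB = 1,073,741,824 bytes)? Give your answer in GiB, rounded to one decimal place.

7.5 GiB

8 GB × 1,000,000,000 bytes/GB = 8,000,000,000 bytes
1 GiB = 2^30 bytes = 1,073,741,824 bytes
8,000,000,000 / 1,073,741,824 = 7.5 GiB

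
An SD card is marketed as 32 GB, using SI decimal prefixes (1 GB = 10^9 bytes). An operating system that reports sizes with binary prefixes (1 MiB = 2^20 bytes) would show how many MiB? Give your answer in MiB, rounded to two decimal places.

32 GB × 1,000,000,000 bytes/GB = 32,000,000,000 bytes
1 MiB = 1,048,576 bytes
32,000,000,000 / 1,048,576 = 30,517.58 MiB

30,517.58 MiB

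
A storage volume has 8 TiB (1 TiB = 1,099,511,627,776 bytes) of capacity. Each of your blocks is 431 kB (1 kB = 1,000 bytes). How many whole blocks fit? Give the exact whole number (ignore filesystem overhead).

Capacity: 8 TiB = 8,796,093,022,208 bytes
Per item: 431 kB = 431,000 bytes
⌊8,796,093,022,208 / 431,000⌋ = 20,408,568

20,408,568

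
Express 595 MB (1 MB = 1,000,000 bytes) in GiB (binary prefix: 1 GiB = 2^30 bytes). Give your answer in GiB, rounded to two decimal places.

595 MB = 595 × 10^6 bytes = 595,000,000 bytes
1 GiB = 1,073,741,824 bytes
595,000,000 / 1,073,741,824 = 0.55 GiB

0.55 GiB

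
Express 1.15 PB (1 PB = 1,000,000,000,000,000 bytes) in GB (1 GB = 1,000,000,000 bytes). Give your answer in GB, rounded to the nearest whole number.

1,150,000 GB

1.15 PB × 1,000,000,000,000,000 bytes/PB = 1,150,000,000,000,000 bytes
1 GB = 10^9 bytes = 1,000,000,000 bytes
1,150,000,000,000,000 / 1,000,000,000 = 1,150,000 GB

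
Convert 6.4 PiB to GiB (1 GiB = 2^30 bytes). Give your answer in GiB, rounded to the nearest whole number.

6.4 PiB = 6.4 × 2^50 bytes = 7,205,759,403,792,793.6 bytes
1 GiB = 2^30 bytes = 1,073,741,824 bytes
7,205,759,403,792,793.6 / 1,073,741,824 = 6,710,886 GiB

6,710,886 GiB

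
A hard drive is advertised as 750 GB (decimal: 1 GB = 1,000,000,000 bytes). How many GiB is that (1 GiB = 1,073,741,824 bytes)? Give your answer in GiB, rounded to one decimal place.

698.5 GiB

750 GB × 1,000,000,000 bytes/GB = 750,000,000,000 bytes
1 GiB = 2^30 bytes = 1,073,741,824 bytes
750,000,000,000 / 1,073,741,824 = 698.5 GiB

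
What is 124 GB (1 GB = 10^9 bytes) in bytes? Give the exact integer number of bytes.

124,000,000,000 bytes

124 × 1,000,000,000 = 124,000,000,000 bytes  (1 GB = 10^9 bytes)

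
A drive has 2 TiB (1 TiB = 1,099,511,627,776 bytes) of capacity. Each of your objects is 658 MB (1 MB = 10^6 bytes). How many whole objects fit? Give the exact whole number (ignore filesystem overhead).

3,341

Capacity: 2 TiB = 2,199,023,255,552 bytes
Per item: 658 MB = 658,000,000 bytes
⌊2,199,023,255,552 / 658,000,000⌋ = 3,341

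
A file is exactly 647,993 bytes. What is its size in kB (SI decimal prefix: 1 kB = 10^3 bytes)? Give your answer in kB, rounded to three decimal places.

647,993 bytes given.
1 kB = 1,000 bytes
647,993 / 1,000 = 647.993 kB

647.993 kB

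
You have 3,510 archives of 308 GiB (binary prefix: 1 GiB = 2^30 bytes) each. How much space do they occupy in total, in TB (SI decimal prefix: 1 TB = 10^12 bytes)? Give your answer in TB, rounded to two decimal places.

1,160.80 TB

Total = 3,510 × 308 GiB = 1,081,080 GiB
= 1,081,080 × 1,073,741,824 bytes = 1,160,800,811,089,920 bytes
1 TB = 1,000,000,000,000 bytes
1,160,800,811,089,920 / 1,000,000,000,000 = 1,160.80 TB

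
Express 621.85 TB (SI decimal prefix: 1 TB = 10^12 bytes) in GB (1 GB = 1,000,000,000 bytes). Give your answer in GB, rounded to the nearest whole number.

621.85 TB = 621.85 × 10^12 bytes = 621,850,000,000,000 bytes
1 GB = 1,000,000,000 bytes
621,850,000,000,000 / 1,000,000,000 = 621,850 GB

621,850 GB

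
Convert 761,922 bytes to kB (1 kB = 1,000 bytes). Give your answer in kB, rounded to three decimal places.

761,922 bytes given.
1 kB = 1,000 bytes
761,922 / 1,000 = 761.922 kB

761.922 kB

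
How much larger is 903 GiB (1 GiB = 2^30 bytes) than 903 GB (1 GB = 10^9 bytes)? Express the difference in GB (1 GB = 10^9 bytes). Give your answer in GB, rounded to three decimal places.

903 GiB = 903 × 1,073,741,824 = 969,588,867,072 bytes
903 GB = 903 × 1,000,000,000 = 903,000,000,000 bytes
difference = 66,588,867,072 bytes
66,588,867,072 / 1,000,000,000 = 66.589 GB

66.589 GB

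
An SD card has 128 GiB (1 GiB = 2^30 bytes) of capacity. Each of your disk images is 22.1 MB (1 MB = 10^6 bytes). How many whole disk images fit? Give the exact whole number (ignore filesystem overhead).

Capacity: 128 GiB = 137,438,953,472 bytes
Per item: 22.1 MB = 22,100,000 bytes
⌊137,438,953,472 / 22,100,000⌋ = 6,218

6,218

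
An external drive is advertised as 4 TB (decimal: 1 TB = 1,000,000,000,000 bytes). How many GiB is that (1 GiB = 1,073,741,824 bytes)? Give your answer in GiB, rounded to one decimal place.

4 TB = 4 × 10^12 bytes = 4,000,000,000,000 bytes
1 GiB = 1,073,741,824 bytes
4,000,000,000,000 / 1,073,741,824 = 3,725.3 GiB

3,725.3 GiB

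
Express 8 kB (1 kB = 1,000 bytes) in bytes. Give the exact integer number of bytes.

8,000 bytes

8 × 1,000 = 8,000 bytes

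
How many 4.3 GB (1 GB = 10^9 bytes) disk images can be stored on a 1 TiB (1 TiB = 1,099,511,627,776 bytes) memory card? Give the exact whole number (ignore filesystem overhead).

255

Capacity: 1 TiB = 1,099,511,627,776 bytes
Per item: 4.3 GB = 4,300,000,000 bytes
⌊1,099,511,627,776 / 4,300,000,000⌋ = 255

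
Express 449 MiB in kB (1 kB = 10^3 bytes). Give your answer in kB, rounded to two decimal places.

470,810.62 kB

449 MiB = 449 × 2^20 bytes = 470,810,624 bytes
1 kB = 10^3 bytes = 1,000 bytes
470,810,624 / 1,000 = 470,810.62 kB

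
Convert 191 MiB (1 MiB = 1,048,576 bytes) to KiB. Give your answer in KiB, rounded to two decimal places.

191 MiB = 191 × 2^20 bytes = 200,278,016 bytes
1 KiB = 1,024 bytes
200,278,016 / 1,024 = 195,584.00 KiB

195,584.00 KiB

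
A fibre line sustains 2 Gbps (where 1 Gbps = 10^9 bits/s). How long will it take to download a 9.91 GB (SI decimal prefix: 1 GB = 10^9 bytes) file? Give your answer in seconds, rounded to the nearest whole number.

9.91 GB = 9,910,000,000 bytes = 79,280,000,000 bits
2 Gbps = 2,000,000,000 bits/s
time = 79,280,000,000 / 2,000,000,000 = 40 s

40 seconds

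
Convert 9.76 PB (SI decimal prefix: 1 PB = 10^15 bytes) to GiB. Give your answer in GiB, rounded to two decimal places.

9,089,708.33 GiB

9.76 PB = 9.76 × 10^15 bytes = 9,760,000,000,000,000 bytes
1 GiB = 2^30 bytes = 1,073,741,824 bytes
9,760,000,000,000,000 / 1,073,741,824 = 9,089,708.33 GiB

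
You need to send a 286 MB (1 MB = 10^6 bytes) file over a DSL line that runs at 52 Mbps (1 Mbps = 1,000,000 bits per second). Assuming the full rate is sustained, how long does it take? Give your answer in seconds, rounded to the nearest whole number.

44 seconds

286 MB = 286,000,000 bytes = 2,288,000,000 bits
52 Mbps = 52,000,000 bits/s
time = 2,288,000,000 / 52,000,000 = 44 s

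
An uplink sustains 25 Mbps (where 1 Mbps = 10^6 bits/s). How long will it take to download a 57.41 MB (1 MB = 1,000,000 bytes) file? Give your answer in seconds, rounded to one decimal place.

57.41 MB = 57,410,000 bytes = 459,280,000 bits
25 Mbps = 25,000,000 bits/s
time = 459,280,000 / 25,000,000 = 18.4 s

18.4 seconds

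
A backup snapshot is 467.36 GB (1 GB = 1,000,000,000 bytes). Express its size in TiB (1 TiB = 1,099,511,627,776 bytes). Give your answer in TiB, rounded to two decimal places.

467.36 GB = 467.36 × 10^9 bytes = 467,360,000,000 bytes
1 TiB = 2^40 bytes = 1,099,511,627,776 bytes
467,360,000,000 / 1,099,511,627,776 = 0.43 TiB

0.43 TiB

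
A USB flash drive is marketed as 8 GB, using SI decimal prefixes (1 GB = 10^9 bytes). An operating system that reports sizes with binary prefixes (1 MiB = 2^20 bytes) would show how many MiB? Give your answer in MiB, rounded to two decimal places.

7,629.39 MiB

8 GB = 8 × 10^9 bytes = 8,000,000,000 bytes
1 MiB = 1,048,576 bytes
8,000,000,000 / 1,048,576 = 7,629.39 MiB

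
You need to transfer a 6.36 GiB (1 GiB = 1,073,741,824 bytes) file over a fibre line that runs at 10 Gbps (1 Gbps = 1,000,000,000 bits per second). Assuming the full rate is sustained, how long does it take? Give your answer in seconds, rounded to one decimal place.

6.36 GiB = 6,828,998,000.64 bytes = 54,631,984,005.12 bits
10 Gbps = 10,000,000,000 bits/s
time = 54,631,984,005.12 / 10,000,000,000 = 5.5 s

5.5 seconds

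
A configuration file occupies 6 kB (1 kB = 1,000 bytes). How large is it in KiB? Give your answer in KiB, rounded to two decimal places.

5.86 KiB

6 kB × 1,000 bytes/kB = 6,000 bytes
1 KiB = 1,024 bytes
6,000 / 1,024 = 5.86 KiB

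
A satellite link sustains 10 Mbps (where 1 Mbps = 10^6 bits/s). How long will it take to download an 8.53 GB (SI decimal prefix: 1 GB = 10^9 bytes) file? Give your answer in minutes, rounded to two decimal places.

8.53 GB = 8,530,000,000 bytes = 68,240,000,000 bits
10 Mbps = 10,000,000 bits/s
time = 68,240,000,000 / 10,000,000 = 6,824.000 s
6,824.000 s / 60 = 113.73 minutes

113.73 minutes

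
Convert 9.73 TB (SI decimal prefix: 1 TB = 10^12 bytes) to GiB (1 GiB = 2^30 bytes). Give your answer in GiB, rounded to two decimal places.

9.73 TB = 9.73 × 10^12 bytes = 9,730,000,000,000 bytes
1 GiB = 1,073,741,824 bytes
9,730,000,000,000 / 1,073,741,824 = 9,061.77 GiB

9,061.77 GiB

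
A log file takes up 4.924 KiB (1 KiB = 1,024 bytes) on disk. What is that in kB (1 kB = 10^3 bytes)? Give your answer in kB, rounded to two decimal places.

4.924 KiB = 4.924 × 2^10 bytes = 5,042.176 bytes
1 kB = 10^3 bytes = 1,000 bytes
5,042.176 / 1,000 = 5.04 kB

5.04 kB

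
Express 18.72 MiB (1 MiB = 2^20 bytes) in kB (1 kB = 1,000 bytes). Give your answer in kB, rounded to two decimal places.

18.72 MiB × 1,048,576 bytes/MiB = 19,629,342.72 bytes
1 kB = 10^3 bytes = 1,000 bytes
19,629,342.72 / 1,000 = 19,629.34 kB

19,629.34 kB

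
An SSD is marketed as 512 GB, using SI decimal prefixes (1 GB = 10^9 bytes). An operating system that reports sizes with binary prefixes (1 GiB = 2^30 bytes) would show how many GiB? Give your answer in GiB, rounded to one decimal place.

476.8 GiB

512 GB × 1,000,000,000 bytes/GB = 512,000,000,000 bytes
1 GiB = 2^30 bytes = 1,073,741,824 bytes
512,000,000,000 / 1,073,741,824 = 476.8 GiB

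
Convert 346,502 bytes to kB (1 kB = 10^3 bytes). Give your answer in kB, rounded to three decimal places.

346.502 kB

346,502 bytes given.
1 kB = 1,000 bytes
346,502 / 1,000 = 346.502 kB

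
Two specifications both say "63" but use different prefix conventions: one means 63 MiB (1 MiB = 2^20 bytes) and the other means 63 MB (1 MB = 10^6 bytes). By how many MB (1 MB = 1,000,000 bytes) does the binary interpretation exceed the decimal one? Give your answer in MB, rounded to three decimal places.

3.060 MB

63 MiB = 63 × 1,048,576 = 66,060,288 bytes
63 MB = 63 × 1,000,000 = 63,000,000 bytes
difference = 3,060,288 bytes
3,060,288 / 1,000,000 = 3.060 MB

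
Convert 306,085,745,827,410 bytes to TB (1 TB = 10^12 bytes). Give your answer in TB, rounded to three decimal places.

306.086 TB

306,085,745,827,410 bytes given.
1 TB = 1,000,000,000,000 bytes
306,085,745,827,410 / 1,000,000,000,000 = 306.086 TB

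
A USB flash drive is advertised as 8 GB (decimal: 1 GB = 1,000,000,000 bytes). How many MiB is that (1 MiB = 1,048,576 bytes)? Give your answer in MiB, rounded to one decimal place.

8 GB = 8 × 10^9 bytes = 8,000,000,000 bytes
1 MiB = 1,048,576 bytes
8,000,000,000 / 1,048,576 = 7,629.4 MiB

7,629.4 MiB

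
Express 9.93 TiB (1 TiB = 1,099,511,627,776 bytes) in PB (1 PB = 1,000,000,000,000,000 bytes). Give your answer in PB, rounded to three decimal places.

9.93 TiB = 9.93 × 2^40 bytes = 10,918,150,463,815.68 bytes
1 PB = 10^15 bytes = 1,000,000,000,000,000 bytes
10,918,150,463,815.68 / 1,000,000,000,000,000 = 0.011 PB

0.011 PB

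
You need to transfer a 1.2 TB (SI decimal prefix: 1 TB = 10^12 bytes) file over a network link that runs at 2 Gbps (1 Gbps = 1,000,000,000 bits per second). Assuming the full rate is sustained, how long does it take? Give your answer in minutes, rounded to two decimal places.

1.2 TB = 1,200,000,000,000 bytes = 9,600,000,000,000 bits
2 Gbps = 2,000,000,000 bits/s
time = 9,600,000,000,000 / 2,000,000,000 = 4,800.000 s
4,800.000 s / 60 = 80.00 minutes

80.00 minutes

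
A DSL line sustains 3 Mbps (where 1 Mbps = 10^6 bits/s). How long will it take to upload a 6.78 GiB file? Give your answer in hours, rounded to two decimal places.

6.78 GiB = 7,279,969,566.72 bytes = 58,239,756,533.76 bits
3 Mbps = 3,000,000 bits/s
time = 58,239,756,533.76 / 3,000,000 = 19,413.2522 s
19,413.2522 s / 3600 = 5.39 hours

5.39 hours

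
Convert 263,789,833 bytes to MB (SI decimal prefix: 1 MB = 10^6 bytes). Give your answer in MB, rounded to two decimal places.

263.79 MB

263,789,833 bytes given.
1 MB = 1,000,000 bytes
263,789,833 / 1,000,000 = 263.79 MB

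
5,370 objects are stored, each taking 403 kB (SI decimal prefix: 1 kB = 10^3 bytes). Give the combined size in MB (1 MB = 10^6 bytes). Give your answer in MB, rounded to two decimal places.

Total = 5,370 × 403 kB = 2,164,110 kB
= 2,164,110 × 1,000 bytes = 2,164,110,000 bytes
1 MB = 1,000,000 bytes
2,164,110,000 / 1,000,000 = 2,164.11 MB

2,164.11 MB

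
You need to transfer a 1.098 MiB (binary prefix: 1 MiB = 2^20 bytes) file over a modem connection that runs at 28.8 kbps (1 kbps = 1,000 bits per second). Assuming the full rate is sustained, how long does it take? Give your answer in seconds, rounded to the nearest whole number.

1.098 MiB = 1,151,336.448 bytes = 9,210,691.584 bits
28.8 kbps = 28,800 bits/s
time = 9,210,691.584 / 28,800 = 320 s

320 seconds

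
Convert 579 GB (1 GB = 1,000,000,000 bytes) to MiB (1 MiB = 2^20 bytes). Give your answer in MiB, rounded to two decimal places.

579 GB = 579 × 10^9 bytes = 579,000,000,000 bytes
1 MiB = 2^20 bytes = 1,048,576 bytes
579,000,000,000 / 1,048,576 = 552,177.43 MiB

552,177.43 MiB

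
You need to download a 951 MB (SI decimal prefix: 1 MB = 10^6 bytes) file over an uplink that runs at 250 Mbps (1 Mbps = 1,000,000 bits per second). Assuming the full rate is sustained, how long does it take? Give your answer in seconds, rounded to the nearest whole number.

951 MB = 951,000,000 bytes = 7,608,000,000 bits
250 Mbps = 250,000,000 bits/s
time = 7,608,000,000 / 250,000,000 = 30 s

30 seconds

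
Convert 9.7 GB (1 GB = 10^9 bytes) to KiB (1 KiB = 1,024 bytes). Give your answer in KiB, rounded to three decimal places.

9.7 GB × 1,000,000,000 bytes/GB = 9,700,000,000 bytes
1 KiB = 2^10 bytes = 1,024 bytes
9,700,000,000 / 1,024 = 9,472,656.250 KiB

9,472,656.250 KiB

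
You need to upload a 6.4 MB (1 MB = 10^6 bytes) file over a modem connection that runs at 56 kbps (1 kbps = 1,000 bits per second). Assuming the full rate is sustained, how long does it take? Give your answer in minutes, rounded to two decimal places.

6.4 MB = 6,400,000 bytes = 51,200,000 bits
56 kbps = 56,000 bits/s
time = 51,200,000 / 56,000 = 914.286 s
914.286 s / 60 = 15.24 minutes

15.24 minutes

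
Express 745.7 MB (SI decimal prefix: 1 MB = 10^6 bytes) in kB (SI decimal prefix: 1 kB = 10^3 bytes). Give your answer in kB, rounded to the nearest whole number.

745.7 MB = 745.7 × 10^6 bytes = 745,700,000 bytes
1 kB = 10^3 bytes = 1,000 bytes
745,700,000 / 1,000 = 745,700 kB

745,700 kB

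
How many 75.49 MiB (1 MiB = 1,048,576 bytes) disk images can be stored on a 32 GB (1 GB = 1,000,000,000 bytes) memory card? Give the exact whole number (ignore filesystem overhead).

Capacity: 32 GB = 32,000,000,000 bytes
Per item: 75.49 MiB = 79,157,002.24 bytes
⌊32,000,000,000 / 79,157,002.24⌋ = 404

404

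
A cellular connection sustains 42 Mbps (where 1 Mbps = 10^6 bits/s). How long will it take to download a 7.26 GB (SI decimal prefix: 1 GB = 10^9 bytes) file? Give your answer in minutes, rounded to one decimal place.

7.26 GB = 7,260,000,000 bytes = 58,080,000,000 bits
42 Mbps = 42,000,000 bits/s
time = 58,080,000,000 / 42,000,000 = 1,382.86 s
1,382.86 s / 60 = 23.0 minutes

23.0 minutes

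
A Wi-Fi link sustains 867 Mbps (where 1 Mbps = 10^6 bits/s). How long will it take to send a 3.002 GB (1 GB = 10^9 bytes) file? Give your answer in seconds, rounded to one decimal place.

3.002 GB = 3,002,000,000 bytes = 24,016,000,000 bits
867 Mbps = 867,000,000 bits/s
time = 24,016,000,000 / 867,000,000 = 27.7 s

27.7 seconds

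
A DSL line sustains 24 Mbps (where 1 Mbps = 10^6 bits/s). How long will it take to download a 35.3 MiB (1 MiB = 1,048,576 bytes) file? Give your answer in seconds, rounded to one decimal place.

35.3 MiB = 37,014,732.8 bytes = 296,117,862.4 bits
24 Mbps = 24,000,000 bits/s
time = 296,117,862.4 / 24,000,000 = 12.3 s

12.3 seconds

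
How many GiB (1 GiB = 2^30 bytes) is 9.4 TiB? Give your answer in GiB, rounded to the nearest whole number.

9.4 TiB = 9.4 × 2^40 bytes = 10,335,409,301,094.4 bytes
1 GiB = 2^30 bytes = 1,073,741,824 bytes
10,335,409,301,094.4 / 1,073,741,824 = 9,626 GiB

9,626 GiB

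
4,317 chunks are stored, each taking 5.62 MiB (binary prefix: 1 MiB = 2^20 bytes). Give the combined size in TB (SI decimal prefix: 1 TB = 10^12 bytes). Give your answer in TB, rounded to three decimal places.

Total = 4,317 × 5.62 MiB = 24261.54 MiB
= 24261.54 × 1,048,576 bytes = 25,440,068,567.04 bytes
1 TB = 1,000,000,000,000 bytes
25,440,068,567.04 / 1,000,000,000,000 = 0.025 TB

0.025 TB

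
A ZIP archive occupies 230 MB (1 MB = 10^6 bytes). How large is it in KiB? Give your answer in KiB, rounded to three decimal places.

230 MB × 1,000,000 bytes/MB = 230,000,000 bytes
1 KiB = 2^10 bytes = 1,024 bytes
230,000,000 / 1,024 = 224,609.375 KiB

224,609.375 KiB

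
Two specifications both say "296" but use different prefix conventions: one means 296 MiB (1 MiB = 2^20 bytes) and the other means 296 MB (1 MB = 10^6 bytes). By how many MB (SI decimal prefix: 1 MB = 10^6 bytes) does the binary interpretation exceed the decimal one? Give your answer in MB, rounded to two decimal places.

14.38 MB

296 MiB = 296 × 1,048,576 = 310,378,496 bytes
296 MB = 296 × 1,000,000 = 296,000,000 bytes
difference = 14,378,496 bytes
14,378,496 / 1,000,000 = 14.38 MB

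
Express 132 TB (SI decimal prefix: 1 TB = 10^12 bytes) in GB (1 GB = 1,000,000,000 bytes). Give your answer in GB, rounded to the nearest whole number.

132 TB × 1,000,000,000,000 bytes/TB = 132,000,000,000,000 bytes
1 GB = 1,000,000,000 bytes
132,000,000,000,000 / 1,000,000,000 = 132,000 GB

132,000 GB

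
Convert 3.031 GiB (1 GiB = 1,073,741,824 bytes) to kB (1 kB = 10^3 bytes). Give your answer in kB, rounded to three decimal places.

3.031 GiB × 1,073,741,824 bytes/GiB = 3,254,511,468.544 bytes
1 kB = 1,000 bytes
3,254,511,468.544 / 1,000 = 3,254,511.469 kB

3,254,511.469 kB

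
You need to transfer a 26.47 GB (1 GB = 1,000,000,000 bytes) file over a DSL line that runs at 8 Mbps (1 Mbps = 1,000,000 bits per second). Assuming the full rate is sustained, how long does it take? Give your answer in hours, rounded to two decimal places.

26.47 GB = 26,470,000,000 bytes = 211,760,000,000 bits
8 Mbps = 8,000,000 bits/s
time = 211,760,000,000 / 8,000,000 = 26,470.0000 s
26,470.0000 s / 3600 = 7.35 hours

7.35 hours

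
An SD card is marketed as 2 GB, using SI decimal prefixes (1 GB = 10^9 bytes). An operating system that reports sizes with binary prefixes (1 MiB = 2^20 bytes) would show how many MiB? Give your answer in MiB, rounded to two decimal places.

1,907.35 MiB

2 GB × 1,000,000,000 bytes/GB = 2,000,000,000 bytes
1 MiB = 1,048,576 bytes
2,000,000,000 / 1,048,576 = 1,907.35 MiB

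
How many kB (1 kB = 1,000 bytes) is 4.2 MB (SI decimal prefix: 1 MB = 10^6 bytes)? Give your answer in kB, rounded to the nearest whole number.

4.2 MB = 4.2 × 10^6 bytes = 4,200,000 bytes
1 kB = 10^3 bytes = 1,000 bytes
4,200,000 / 1,000 = 4,200 kB

4,200 kB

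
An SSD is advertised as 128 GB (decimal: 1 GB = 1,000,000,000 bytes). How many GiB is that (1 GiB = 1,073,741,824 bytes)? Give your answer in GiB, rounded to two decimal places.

119.21 GiB

128 GB = 128 × 10^9 bytes = 128,000,000,000 bytes
1 GiB = 1,073,741,824 bytes
128,000,000,000 / 1,073,741,824 = 119.21 GiB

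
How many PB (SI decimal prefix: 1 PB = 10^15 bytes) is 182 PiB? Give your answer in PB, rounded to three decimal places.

204.914 PB

182 PiB = 182 × 2^50 bytes = 204,913,783,045,357,568 bytes
1 PB = 10^15 bytes = 1,000,000,000,000,000 bytes
204,913,783,045,357,568 / 1,000,000,000,000,000 = 204.914 PB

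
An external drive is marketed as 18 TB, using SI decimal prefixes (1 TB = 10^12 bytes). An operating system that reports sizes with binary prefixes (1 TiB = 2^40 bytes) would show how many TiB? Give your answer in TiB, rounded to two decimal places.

16.37 TiB

18 TB × 1,000,000,000,000 bytes/TB = 18,000,000,000,000 bytes
1 TiB = 1,099,511,627,776 bytes
18,000,000,000,000 / 1,099,511,627,776 = 16.37 TiB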